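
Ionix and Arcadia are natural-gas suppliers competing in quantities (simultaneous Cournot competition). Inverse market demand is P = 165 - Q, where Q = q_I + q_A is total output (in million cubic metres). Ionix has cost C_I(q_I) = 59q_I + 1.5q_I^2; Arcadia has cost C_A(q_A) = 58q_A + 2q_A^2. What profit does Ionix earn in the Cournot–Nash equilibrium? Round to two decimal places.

Ionix's profit: π_I = (165 - Q)q_I - (59q_I + (3/2)q_I²). Setting ∂π_I/∂q_I = 0: 106 - 5q_I - (q_A) = 0.
Arcadia's profit: π_A = (165 - Q)q_A - (58q_A + 2q_A²). Setting ∂π_A/∂q_A = 0: 107 - 6q_A - (q_I) = 0.
Best responses: q_I = (106 - q_A)/5, q_A = (107 - q_I)/6.
Solving the pair: q_I = 529/29, q_A = 429/29.
Price P = 165 - 958/29 = 131.9655.
Ionix's profit: 131.9655·(529/29) - 59·(529/29) - (3/2)(529/29)² = 831.8698.

831.87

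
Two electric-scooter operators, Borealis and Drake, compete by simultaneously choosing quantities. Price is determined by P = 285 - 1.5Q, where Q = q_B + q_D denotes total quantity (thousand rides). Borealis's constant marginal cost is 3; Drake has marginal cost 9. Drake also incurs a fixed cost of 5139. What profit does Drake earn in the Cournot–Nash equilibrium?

Borealis's profit: π_B = (285 - 1.5Q)q_B - (3q_B). Setting ∂π_B/∂q_B = 0: 282 - 3q_B - (3/2)(q_D) = 0.
Drake's first-order condition: 276 - 3q_D - (3/2)(q_B) = 0.
Best responses: q_B = (282 - (3/2)q_D)/3, q_D = (276 - (3/2)q_B)/3.
Solving the pair: q_B = 64, q_D = 60.
Price P = 285 - (3/2)·124 = 99.
Drake's profit: (99 - 9)·60 - 5139 = 261.

261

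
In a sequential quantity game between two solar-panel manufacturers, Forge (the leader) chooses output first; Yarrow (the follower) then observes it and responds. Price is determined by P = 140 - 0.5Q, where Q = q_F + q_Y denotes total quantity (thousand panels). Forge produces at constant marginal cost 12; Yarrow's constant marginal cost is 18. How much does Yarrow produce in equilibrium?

55

Solve by backward induction. Given q_F, the follower Yarrow maximises π_Y = (140 - (1/2)q_F - (1/2)q_Y)q_Y - 18q_Y.
∂π_Y/∂q_Y = 122 - (1/2)q_F - q_Y = 0 gives the reaction function q_Y = (122 - (1/2)q_F).
Forge substitutes q_Y(q_F) into its own profit: π_F = q_F(140 - (1/2)q_F - (122 - (1/2)q_F)/2) - 12q_F = (79 - (1/4)q_F)q_F - 12q_F.
The leader's first-order condition 67 - (1/2)q_F = 0 yields q_F = 134.
Then q_Y = (122 - (1/2)·134) = 55.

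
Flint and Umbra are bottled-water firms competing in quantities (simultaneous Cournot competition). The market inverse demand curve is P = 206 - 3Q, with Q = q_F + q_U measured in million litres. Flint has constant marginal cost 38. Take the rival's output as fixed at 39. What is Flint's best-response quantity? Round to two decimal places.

With the rival's output fixed at 39, Flint's profit is π_F = (206 - 3·39 - 3q_F)q_F - (38q_F) = (89 - 3q_F)q_F - (38q_F).
∂π_F/∂q_F = 51 - 6q_F = 0, so q_F = 17/2.

8.50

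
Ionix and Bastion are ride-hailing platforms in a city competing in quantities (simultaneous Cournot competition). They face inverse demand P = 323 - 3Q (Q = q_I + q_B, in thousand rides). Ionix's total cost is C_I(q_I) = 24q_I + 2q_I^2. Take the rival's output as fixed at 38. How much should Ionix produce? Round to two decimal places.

With the rival's output fixed at 38, Ionix's profit is π_I = (323 - 3·38 - 3q_I)q_I - (24q_I + 2q_I²) = (209 - 3q_I)q_I - (24q_I + 2q_I²).
∂π_I/∂q_I = 185 - 10q_I = 0, so q_I = 37/2.

18.50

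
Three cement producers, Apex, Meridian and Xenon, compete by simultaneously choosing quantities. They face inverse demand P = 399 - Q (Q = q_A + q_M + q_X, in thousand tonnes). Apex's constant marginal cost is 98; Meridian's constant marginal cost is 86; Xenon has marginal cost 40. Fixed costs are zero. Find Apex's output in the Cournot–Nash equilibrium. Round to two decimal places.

Apex's profit: π_A = (399 - Q)q_A - (98q_A). Setting ∂π_A/∂q_A = 0: 301 - 2q_A - (q_M + q_X) = 0.
Meridian's first-order condition: 313 - 2q_M - (q_A + q_X) = 0.
Xenon's first-order condition: 359 - 2q_X - (q_A + q_M) = 0.
Adding the 3 conditions: 973 − 2Q − 2Q = 0, i.e. Q = 973/4.
Back-substituting: q_A = (301 − 973/4) = 231/4, q_M = (313 − 973/4) = 279/4, q_X = (359 − 973/4) = 463/4.

57.75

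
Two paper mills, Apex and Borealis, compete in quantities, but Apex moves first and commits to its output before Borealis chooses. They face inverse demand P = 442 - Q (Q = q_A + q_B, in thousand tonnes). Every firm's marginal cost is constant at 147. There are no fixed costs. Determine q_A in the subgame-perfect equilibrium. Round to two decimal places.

Solve by backward induction. Given q_A, the follower Borealis maximises π_B = (442 - q_A - q_B)q_B - 147q_B.
∂π_B/∂q_B = 295 - q_A - 2q_B = 0 gives the reaction function q_B = (295 - q_A)/2.
The leader anticipates this reaction. Substituting into P = 442 - Q gives P = 589/2 - (1/2)q_A, so π_A = (589/2 - (1/2)q_A)q_A - 147q_A.
Leader FOC: 295/2 - q_A = 0, so q_A = 295/2.
Then q_B = (295 - 295/2)/2 = 295/4.

147.50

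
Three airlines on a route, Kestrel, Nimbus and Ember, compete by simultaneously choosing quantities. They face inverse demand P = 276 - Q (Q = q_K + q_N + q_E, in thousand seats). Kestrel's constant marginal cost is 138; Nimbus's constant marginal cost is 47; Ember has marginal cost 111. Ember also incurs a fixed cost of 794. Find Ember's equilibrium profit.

230

Kestrel's profit: π_K = (276 - Q)q_K - (138q_K). Setting ∂π_K/∂q_K = 0: 138 - 2q_K - (q_N + q_E) = 0.
Nimbus's profit: π_N = (276 - Q)q_N - (47q_N). Setting ∂π_N/∂q_N = 0: 229 - 2q_N - (q_K + q_E) = 0.
Ember's first-order condition: 165 - 2q_E - (q_K + q_N) = 0.
Adding the 3 conditions: 532 − 2Q − 2Q = 0, i.e. Q = 133.
Back-substituting: q_K = (138 − 133) = 5, q_N = (229 − 133) = 96, q_E = (165 − 133) = 32.
Price P = 276 - 133 = 143.
Ember's profit: (143 - 111)·32 - 794 = 230.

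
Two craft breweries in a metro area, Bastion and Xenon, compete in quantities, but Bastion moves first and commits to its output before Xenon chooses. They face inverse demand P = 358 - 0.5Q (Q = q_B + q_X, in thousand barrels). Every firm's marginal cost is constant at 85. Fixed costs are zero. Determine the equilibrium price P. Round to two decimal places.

153.25

The follower Xenon best-responds to any q_B: π_X = (358 - 0.5Q)q_X - 85q_X.
Setting the follower's marginal profit to zero, 273 - (1/2)q_B - q_X = 0, i.e. q_X = (273 - (1/2)q_B).
Bastion substitutes q_X(q_B) into its own profit: π_B = q_B(358 - (1/2)q_B - (273 - (1/2)q_B)/2) - 85q_B = (443/2 - (1/4)q_B)q_B - 85q_B.
The leader's first-order condition 273/2 - (1/2)q_B = 0 yields q_B = 273.
Then q_X = (273 - (1/2)·273) = 273/2.
Total output Q = 819/2, so price P = 358 - (1/2)·(819/2) = 613/4.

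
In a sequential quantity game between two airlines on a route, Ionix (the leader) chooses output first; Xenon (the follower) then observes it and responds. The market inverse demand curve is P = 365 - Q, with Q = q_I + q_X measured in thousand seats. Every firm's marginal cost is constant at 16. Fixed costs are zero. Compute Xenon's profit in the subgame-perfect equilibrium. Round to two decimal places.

7612.56

Solve by backward induction. Given q_I, the follower Xenon maximises π_X = (365 - q_I - q_X)q_X - 16q_X.
∂π_X/∂q_X = 349 - q_I - 2q_X = 0 gives the reaction function q_X = (349 - q_I)/2.
The leader anticipates this reaction. Substituting into P = 365 - Q gives P = 381/2 - (1/2)q_I, so π_I = (381/2 - (1/2)q_I)q_I - 16q_I.
Leader FOC: 349/2 - q_I = 0, so q_I = 349/2.
Then q_X = (349 - 349/2)/2 = 349/4.
Price P = 365 - 1047/4 = 413/4.
Xenon's profit: (413/4 - 16)·(349/4) = 7612.5625.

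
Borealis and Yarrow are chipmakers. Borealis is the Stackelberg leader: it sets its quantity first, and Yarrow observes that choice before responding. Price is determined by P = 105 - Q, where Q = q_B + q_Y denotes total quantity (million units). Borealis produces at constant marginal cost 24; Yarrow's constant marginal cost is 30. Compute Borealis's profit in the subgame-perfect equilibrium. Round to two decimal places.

Solve by backward induction. Given q_B, the follower Yarrow maximises π_Y = (105 - q_B - q_Y)q_Y - 30q_Y.
∂π_Y/∂q_Y = 75 - q_B - 2q_Y = 0 gives the reaction function q_Y = (75 - q_B)/2.
The leader anticipates this reaction. Substituting into P = 105 - Q gives P = 135/2 - (1/2)q_B, so π_B = (135/2 - (1/2)q_B)q_B - 24q_B.
Maximising: ∂π_B/∂q_B = 87/2 - q_B = 0, giving q_B = 87/2.
Then q_Y = (75 - 87/2)/2 = 63/4.
Price P = 105 - 237/4 = 183/4.
Borealis's profit: (183/4 - 24)·(87/2) = 946.1250.

946.13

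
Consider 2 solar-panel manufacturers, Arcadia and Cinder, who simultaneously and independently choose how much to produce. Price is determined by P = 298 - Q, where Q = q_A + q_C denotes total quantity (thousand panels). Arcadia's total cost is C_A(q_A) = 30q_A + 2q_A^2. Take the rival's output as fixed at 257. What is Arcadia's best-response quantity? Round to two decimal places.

1.83

With the rival's output fixed at 257, Arcadia's profit is π_A = (298 - 257 - q_A)q_A - (30q_A + 2q_A²) = (41 - q_A)q_A - (30q_A + 2q_A²).
∂π_A/∂q_A = 11 - 6q_A = 0, so q_A = 11/6.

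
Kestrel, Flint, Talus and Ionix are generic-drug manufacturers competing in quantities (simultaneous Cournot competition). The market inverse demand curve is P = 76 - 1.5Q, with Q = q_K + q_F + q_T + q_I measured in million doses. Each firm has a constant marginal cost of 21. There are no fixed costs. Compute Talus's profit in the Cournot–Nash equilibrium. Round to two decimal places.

A representative firm's profit is π_i = q_i(76 - 1.5Q) - 21q_i.
First-order condition (treating rivals' output as given): 55 - 3q_i - (3/2)·Σ_{j≠i} q_j = 0.
With identical firms every q_j equals q_i, so Σ_{j≠i} q_j = 3q_i and 55 = (15/2)q_i, giving q_i = 22/3.
Price P = 76 - (3/2)·(88/3) = 32.
Talus's profit: (32 - 21)·(22/3) = 242/3.

80.67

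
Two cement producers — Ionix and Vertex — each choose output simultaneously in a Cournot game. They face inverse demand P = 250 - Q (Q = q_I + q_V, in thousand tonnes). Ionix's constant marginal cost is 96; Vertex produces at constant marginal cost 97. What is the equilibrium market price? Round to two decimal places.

Ionix's profit: π_I = (250 - Q)q_I - (96q_I). Setting ∂π_I/∂q_I = 0: 154 - 2q_I - (q_V) = 0.
Vertex's profit: π_V = (250 - Q)q_V - (97q_V). Setting ∂π_V/∂q_V = 0: 153 - 2q_V - (q_I) = 0.
Rearranging gives the reaction functions q_I = (154 - q_V)/2 and q_V = (153 - q_I)/2.
Solving the pair: q_I = 155/3, q_V = 152/3.
Total output Q = 307/3, so price P = 250 - 307/3 = 443/3.

147.67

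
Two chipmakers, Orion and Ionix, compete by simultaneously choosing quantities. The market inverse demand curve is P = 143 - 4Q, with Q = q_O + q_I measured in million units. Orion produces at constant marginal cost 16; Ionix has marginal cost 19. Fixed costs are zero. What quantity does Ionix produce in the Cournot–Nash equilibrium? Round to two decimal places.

Orion's profit: π_O = (143 - 4Q)q_O - (16q_O). Setting ∂π_O/∂q_O = 0: 127 - 8q_O - 4(q_I) = 0.
Ionix's profit: π_I = (143 - 4Q)q_I - (19q_I). Setting ∂π_I/∂q_I = 0: 124 - 8q_I - 4(q_O) = 0.
Rearranging gives the reaction functions q_O = (127 - 4q_I)/8 and q_I = (124 - 4q_O)/8.
Substituting one into the other gives q_O = 65/6 and q_I = 121/12.

10.08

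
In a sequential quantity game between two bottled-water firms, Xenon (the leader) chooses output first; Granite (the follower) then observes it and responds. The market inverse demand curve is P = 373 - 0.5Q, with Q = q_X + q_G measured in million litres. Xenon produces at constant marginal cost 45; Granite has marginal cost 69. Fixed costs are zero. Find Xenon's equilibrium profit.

The follower Granite best-responds to any q_X: π_G = (373 - 0.5Q)q_G - 69q_G.
Follower FOC: 304 - (1/2)q_X - q_G = 0, so q_G(q_X) = (304 - (1/2)q_X).
The leader anticipates this reaction. Substituting into P = 373 - 0.5Q gives P = 221 - (1/4)q_X, so π_X = (221 - (1/4)q_X)q_X - 45q_X.
The leader's first-order condition 176 - (1/2)q_X = 0 yields q_X = 352.
Then q_G = (304 - (1/2)·352) = 128.
Price P = 373 - (1/2)·480 = 133.
Xenon's profit: (133 - 45)·352 = 30976.

30976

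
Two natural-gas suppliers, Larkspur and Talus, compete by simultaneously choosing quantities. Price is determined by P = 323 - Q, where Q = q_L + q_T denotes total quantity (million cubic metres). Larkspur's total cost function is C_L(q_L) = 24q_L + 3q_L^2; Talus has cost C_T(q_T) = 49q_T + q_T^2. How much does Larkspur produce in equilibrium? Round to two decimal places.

Larkspur's profit: π_L = (323 - Q)q_L - (24q_L + 3q_L²). Setting ∂π_L/∂q_L = 0: 299 - 8q_L - (q_T) = 0.
Talus's profit: π_T = (323 - Q)q_T - (49q_T + q_T²). Setting ∂π_T/∂q_T = 0: 274 - 4q_T - (q_L) = 0.
So q_L = (299 - q_T)/8 and q_T = (274 - q_L)/4.
Solving the pair: q_L = 922/31, q_T = 1893/31.

29.74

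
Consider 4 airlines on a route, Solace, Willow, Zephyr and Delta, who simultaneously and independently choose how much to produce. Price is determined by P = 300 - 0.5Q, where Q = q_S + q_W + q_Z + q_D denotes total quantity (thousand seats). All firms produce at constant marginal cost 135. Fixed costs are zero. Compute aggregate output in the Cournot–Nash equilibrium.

Each firm earns π_i = (300 - 0.5Q)q_i - 135q_i.
First-order condition (treating rivals' output as given): 165 - q_i - (1/2)·Σ_{j≠i} q_j = 0.
By symmetry each firm produces the same amount; substituting Σ_{j≠i} q_j = 3q_i yields q_i = 165/(5/2) = 66.
Total output Q = 66 + 66 + 66 + 66 = 264.

264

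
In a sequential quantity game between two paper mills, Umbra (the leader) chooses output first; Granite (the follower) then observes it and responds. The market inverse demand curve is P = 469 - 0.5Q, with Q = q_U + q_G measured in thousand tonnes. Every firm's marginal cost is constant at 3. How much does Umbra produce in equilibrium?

The follower Granite best-responds to any q_U: π_G = (469 - 0.5Q)q_G - 3q_G.
Setting the follower's marginal profit to zero, 466 - (1/2)q_U - q_G = 0, i.e. q_G = (466 - (1/2)q_U).
Umbra substitutes q_G(q_U) into its own profit: π_U = q_U(469 - (1/2)q_U - (466 - (1/2)q_U)/2) - 3q_U = (236 - (1/4)q_U)q_U - 3q_U.
The leader's first-order condition 233 - (1/2)q_U = 0 yields q_U = 466.
Then q_G = (466 - (1/2)·466) = 233.

466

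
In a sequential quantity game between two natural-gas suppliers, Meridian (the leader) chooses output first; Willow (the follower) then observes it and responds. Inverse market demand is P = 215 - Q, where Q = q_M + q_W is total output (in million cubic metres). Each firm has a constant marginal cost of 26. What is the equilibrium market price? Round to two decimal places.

The follower Willow best-responds to any q_M: π_W = (215 - Q)q_W - 26q_W.
∂π_W/∂q_W = 189 - q_M - 2q_W = 0 gives the reaction function q_W = (189 - q_M)/2.
The leader anticipates this reaction. Substituting into P = 215 - Q gives P = 241/2 - (1/2)q_M, so π_M = (241/2 - (1/2)q_M)q_M - 26q_M.
Leader FOC: 189/2 - q_M = 0, so q_M = 189/2.
Then q_W = (189 - 189/2)/2 = 189/4.
Total output Q = 567/4, so price P = 215 - 567/4 = 293/4.

73.25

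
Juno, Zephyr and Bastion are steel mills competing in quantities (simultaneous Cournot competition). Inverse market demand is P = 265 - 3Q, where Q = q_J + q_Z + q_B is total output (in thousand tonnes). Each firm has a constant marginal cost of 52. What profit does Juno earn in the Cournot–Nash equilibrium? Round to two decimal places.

A representative firm's profit is π_i = q_i(265 - 3Q) - 52q_i.
First-order condition (treating rivals' output as given): 213 - 6q_i - 3·Σ_{j≠i} q_j = 0.
With identical firms every q_j equals q_i, so Σ_{j≠i} q_j = 2q_i and 213 = 12q_i, giving q_i = 71/4.
Price P = 265 - 3·(213/4) = 421/4.
Juno's profit: (421/4 - 52)·(71/4) = 945.1875.

945.19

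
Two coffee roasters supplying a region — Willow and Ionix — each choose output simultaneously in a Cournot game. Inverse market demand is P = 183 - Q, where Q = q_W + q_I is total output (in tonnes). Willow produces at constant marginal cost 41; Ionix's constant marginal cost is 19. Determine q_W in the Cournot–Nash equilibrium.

Willow's profit: π_W = (183 - Q)q_W - (41q_W). Setting ∂π_W/∂q_W = 0: 142 - 2q_W - (q_I) = 0.
Ionix's profit: π_I = (183 - Q)q_I - (19q_I). Setting ∂π_I/∂q_I = 0: 164 - 2q_I - (q_W) = 0.
So q_W = (142 - q_I)/2 and q_I = (164 - q_W)/2.
Solving the pair: q_W = 40, q_I = 62.

40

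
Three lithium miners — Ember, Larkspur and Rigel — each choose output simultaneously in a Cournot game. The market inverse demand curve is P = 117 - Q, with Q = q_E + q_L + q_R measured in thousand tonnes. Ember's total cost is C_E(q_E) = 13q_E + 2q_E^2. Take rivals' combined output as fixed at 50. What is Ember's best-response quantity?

With rivals' combined output fixed at 50, Ember's profit is π_E = (117 - 50 - q_E)q_E - (13q_E + 2q_E²) = (67 - q_E)q_E - (13q_E + 2q_E²).
∂π_E/∂q_E = 54 - 6q_E = 0, so q_E = 9.

9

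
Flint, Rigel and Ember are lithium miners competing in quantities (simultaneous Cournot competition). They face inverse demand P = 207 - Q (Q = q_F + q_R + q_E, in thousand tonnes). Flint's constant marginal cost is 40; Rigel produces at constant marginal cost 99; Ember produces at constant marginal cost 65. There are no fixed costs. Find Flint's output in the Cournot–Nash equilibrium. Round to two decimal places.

62.75

Flint's profit: π_F = (207 - Q)q_F - (40q_F). Setting ∂π_F/∂q_F = 0: 167 - 2q_F - (q_R + q_E) = 0.
Rigel's first-order condition: 108 - 2q_R - (q_F + q_E) = 0.
Ember's profit: π_E = (207 - Q)q_E - (65q_E). Setting ∂π_E/∂q_E = 0: 142 - 2q_E - (q_F + q_R) = 0.
Adding the 3 first-order conditions: 417 − 4Q = 0, so Q = 417/4.
Back-substituting: q_F = (167 − 417/4) = 251/4, q_R = (108 − 417/4) = 15/4, q_E = (142 − 417/4) = 151/4.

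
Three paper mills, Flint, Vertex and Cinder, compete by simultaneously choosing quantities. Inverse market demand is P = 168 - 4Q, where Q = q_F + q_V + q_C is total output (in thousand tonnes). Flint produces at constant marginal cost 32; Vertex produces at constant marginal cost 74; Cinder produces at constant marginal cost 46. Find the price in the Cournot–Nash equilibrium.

Flint's profit: π_F = (168 - 4Q)q_F - (32q_F). Setting ∂π_F/∂q_F = 0: 136 - 8q_F - 4(q_V + q_C) = 0.
Vertex's first-order condition: 94 - 8q_V - 4(q_F + q_C) = 0.
Cinder's first-order condition: 122 - 8q_C - 4(q_F + q_V) = 0.
Summing all 3 equations gives 352 − 16Q = 0, hence Q = 22.
Back-substituting: q_F = (136 − 88)/4 = 12, q_V = (94 − 88)/4 = 3/2, q_C = (122 − 88)/4 = 17/2.
Total output Q = 22, so price P = 168 - 4·22 = 80.

80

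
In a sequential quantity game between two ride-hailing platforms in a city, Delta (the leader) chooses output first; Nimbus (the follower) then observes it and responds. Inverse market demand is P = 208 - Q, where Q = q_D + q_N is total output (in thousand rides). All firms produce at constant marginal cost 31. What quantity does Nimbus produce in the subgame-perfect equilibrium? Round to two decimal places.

44.25

The follower Nimbus best-responds to any q_D: π_N = (208 - Q)q_N - 31q_N.
∂π_N/∂q_N = 177 - q_D - 2q_N = 0 gives the reaction function q_N = (177 - q_D)/2.
The leader anticipates this reaction. Substituting into P = 208 - Q gives P = 239/2 - (1/2)q_D, so π_D = (239/2 - (1/2)q_D)q_D - 31q_D.
Maximising: ∂π_D/∂q_D = 177/2 - q_D = 0, giving q_D = 177/2.
Then q_N = (177 - 177/2)/2 = 177/4.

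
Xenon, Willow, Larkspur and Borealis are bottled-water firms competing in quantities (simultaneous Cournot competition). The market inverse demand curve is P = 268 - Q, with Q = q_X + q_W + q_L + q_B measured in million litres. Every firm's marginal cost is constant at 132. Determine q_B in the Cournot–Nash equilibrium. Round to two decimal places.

Each firm earns π_i = (268 - Q)q_i - 132q_i.
First-order condition (treating rivals' output as given): 136 - 2q_i - Σ_{j≠i} q_j = 0.
With identical firms every q_j equals q_i, so Σ_{j≠i} q_j = 3q_i and 136 = 5q_i, giving q_i = 136/5.

27.20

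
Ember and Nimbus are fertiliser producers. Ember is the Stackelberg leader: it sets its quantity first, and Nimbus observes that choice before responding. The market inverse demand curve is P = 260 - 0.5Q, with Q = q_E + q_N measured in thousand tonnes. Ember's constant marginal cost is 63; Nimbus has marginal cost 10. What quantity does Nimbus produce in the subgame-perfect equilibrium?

178

The follower Nimbus best-responds to any q_E: π_N = (260 - 0.5Q)q_N - 10q_N.
Setting the follower's marginal profit to zero, 250 - (1/2)q_E - q_N = 0, i.e. q_N = (250 - (1/2)q_E).
The leader anticipates this reaction. Substituting into P = 260 - 0.5Q gives P = 135 - (1/4)q_E, so π_E = (135 - (1/4)q_E)q_E - 63q_E.
Leader FOC: 72 - (1/2)q_E = 0, so q_E = 144.
Then q_N = (250 - (1/2)·144) = 178.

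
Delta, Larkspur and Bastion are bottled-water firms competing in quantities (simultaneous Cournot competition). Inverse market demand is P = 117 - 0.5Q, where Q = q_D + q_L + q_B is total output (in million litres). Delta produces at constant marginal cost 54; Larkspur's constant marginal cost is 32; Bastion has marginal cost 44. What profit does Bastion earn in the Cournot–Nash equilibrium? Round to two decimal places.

630.13

Delta's profit: π_D = (117 - 0.5Q)q_D - (54q_D). Setting ∂π_D/∂q_D = 0: 63 - q_D - (1/2)(q_L + q_B) = 0.
Larkspur's profit: π_L = (117 - 0.5Q)q_L - (32q_L). Setting ∂π_L/∂q_L = 0: 85 - q_L - (1/2)(q_D + q_B) = 0.
Bastion's first-order condition: 73 - q_B - (1/2)(q_D + q_L) = 0.
Adding the 3 conditions: 221 − Q − Q = 0, i.e. Q = 221/2.
Back-substituting: q_D = (63 − 221/4)/(1/2) = 31/2, q_L = (85 − 221/4)/(1/2) = 119/2, q_B = (73 − 221/4)/(1/2) = 71/2.
Price P = 117 - (1/2)·(221/2) = 247/4.
Bastion's profit: (247/4 - 44)·(71/2) = 630.1250.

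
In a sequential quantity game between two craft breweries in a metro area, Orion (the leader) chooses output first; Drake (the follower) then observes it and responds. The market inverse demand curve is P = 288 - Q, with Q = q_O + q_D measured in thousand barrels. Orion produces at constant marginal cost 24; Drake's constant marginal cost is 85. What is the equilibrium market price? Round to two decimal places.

105.25

Solve by backward induction. Given q_O, the follower Drake maximises π_D = (288 - q_O - q_D)q_D - 85q_D.
Follower FOC: 203 - q_O - 2q_D = 0, so q_D(q_O) = (203 - q_O)/2.
Orion substitutes q_D(q_O) into its own profit: π_O = q_O(288 - q_O - (203 - q_O)/2) - 24q_O = (373/2 - (1/2)q_O)q_O - 24q_O.
Leader FOC: 325/2 - q_O = 0, so q_O = 325/2.
Then q_D = (203 - 325/2)/2 = 81/4.
Total output Q = 731/4, so price P = 288 - 731/4 = 421/4.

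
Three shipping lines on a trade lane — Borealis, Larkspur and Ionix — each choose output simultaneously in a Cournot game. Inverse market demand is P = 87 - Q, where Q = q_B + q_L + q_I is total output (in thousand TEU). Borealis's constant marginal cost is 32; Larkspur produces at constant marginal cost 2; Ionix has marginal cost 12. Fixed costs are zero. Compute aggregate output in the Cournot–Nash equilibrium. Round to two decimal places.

53.75

Borealis's profit: π_B = (87 - Q)q_B - (32q_B). Setting ∂π_B/∂q_B = 0: 55 - 2q_B - (q_L + q_I) = 0.
Larkspur's first-order condition: 85 - 2q_L - (q_B + q_I) = 0.
Ionix's profit: π_I = (87 - Q)q_I - (12q_I). Setting ∂π_I/∂q_I = 0: 75 - 2q_I - (q_B + q_L) = 0.
Adding the 3 conditions: 215 − 2Q − 2Q = 0, i.e. Q = 215/4.
Back-substituting: q_B = (55 − 215/4) = 5/4, q_L = (85 − 215/4) = 125/4, q_I = (75 − 215/4) = 85/4.
Total output Q = 5/4 + 125/4 + 85/4 = 215/4.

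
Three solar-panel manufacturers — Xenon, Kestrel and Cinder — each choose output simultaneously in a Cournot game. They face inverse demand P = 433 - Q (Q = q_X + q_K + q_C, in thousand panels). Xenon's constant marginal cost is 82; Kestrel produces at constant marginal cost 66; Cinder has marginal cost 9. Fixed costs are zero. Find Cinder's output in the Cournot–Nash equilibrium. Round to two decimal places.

Xenon's profit: π_X = (433 - Q)q_X - (82q_X). Setting ∂π_X/∂q_X = 0: 351 - 2q_X - (q_K + q_C) = 0.
Kestrel's first-order condition: 367 - 2q_K - (q_X + q_C) = 0.
Cinder's profit: π_C = (433 - Q)q_C - (9q_C). Setting ∂π_C/∂q_C = 0: 424 - 2q_C - (q_X + q_K) = 0.
Adding the 3 conditions: 1142 − 2Q − 2Q = 0, i.e. Q = 571/2.
Back-substituting: q_X = (351 − 571/2) = 131/2, q_K = (367 − 571/2) = 163/2, q_C = (424 − 571/2) = 277/2.

138.50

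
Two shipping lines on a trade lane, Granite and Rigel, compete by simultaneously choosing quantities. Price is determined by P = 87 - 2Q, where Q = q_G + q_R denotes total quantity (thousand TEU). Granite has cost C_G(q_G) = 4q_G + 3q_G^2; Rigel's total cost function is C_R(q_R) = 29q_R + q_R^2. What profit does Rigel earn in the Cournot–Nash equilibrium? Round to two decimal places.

Granite's profit: π_G = (87 - 2Q)q_G - (4q_G + 3q_G²). Setting ∂π_G/∂q_G = 0: 83 - 10q_G - 2(q_R) = 0.
Rigel's profit: π_R = (87 - 2Q)q_R - (29q_R + q_R²). Setting ∂π_R/∂q_R = 0: 58 - 6q_R - 2(q_G) = 0.
Best responses: q_G = (83 - 2q_R)/10, q_R = (58 - 2q_G)/6.
Substituting one into the other gives q_G = 191/28 and q_R = 207/28.
Price P = 87 - 2·(199/14) = 410/7.
Rigel's profit: (410/7)·(207/28) - 29·(207/28) - (207/28)² = 163.9630.

163.96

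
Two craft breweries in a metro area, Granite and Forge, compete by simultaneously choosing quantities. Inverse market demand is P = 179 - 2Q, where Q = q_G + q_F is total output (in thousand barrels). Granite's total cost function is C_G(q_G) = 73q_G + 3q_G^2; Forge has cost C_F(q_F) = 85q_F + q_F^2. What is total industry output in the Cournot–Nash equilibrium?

21

Granite's profit: π_G = (179 - 2Q)q_G - (73q_G + 3q_G²). Setting ∂π_G/∂q_G = 0: 106 - 10q_G - 2(q_F) = 0.
Forge's profit: π_F = (179 - 2Q)q_F - (85q_F + q_F²). Setting ∂π_F/∂q_F = 0: 94 - 6q_F - 2(q_G) = 0.
Best responses: q_G = (106 - 2q_F)/10, q_F = (94 - 2q_G)/6.
Substituting one into the other gives q_G = 8 and q_F = 13.
Total output Q = 8 + 13 = 21.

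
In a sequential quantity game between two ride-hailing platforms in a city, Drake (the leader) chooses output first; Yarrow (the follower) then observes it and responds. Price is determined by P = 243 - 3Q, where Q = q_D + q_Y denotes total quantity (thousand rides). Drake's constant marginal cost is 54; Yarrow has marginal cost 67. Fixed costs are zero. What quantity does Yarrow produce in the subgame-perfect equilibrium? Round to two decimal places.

12.50

The follower Yarrow best-responds to any q_D: π_Y = (243 - 3Q)q_Y - 67q_Y.
Follower FOC: 176 - 3q_D - 6q_Y = 0, so q_Y(q_D) = (176 - 3q_D)/6.
Drake substitutes q_Y(q_D) into its own profit: π_D = q_D(243 - 3q_D - (176 - 3q_D)/2) - 54q_D = (155 - (3/2)q_D)q_D - 54q_D.
Maximising: ∂π_D/∂q_D = 101 - 3q_D = 0, giving q_D = 101/3.
Then q_Y = (176 - 3·(101/3))/6 = 25/2.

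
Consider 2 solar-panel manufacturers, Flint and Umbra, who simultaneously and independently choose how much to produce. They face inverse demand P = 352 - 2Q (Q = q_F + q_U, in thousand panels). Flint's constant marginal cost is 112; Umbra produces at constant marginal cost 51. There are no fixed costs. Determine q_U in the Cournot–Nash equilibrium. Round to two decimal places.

60.33

Flint's profit: π_F = (352 - 2Q)q_F - (112q_F). Setting ∂π_F/∂q_F = 0: 240 - 4q_F - 2(q_U) = 0.
Umbra's first-order condition: 301 - 4q_U - 2(q_F) = 0.
So q_F = (240 - 2q_U)/4 and q_U = (301 - 2q_F)/4.
Substituting one into the other gives q_F = 179/6 and q_U = 181/3.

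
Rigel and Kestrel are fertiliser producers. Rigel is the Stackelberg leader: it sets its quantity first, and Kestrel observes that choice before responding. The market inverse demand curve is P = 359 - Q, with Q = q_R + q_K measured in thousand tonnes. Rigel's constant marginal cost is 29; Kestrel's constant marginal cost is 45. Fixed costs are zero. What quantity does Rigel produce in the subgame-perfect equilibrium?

Solve by backward induction. Given q_R, the follower Kestrel maximises π_K = (359 - q_R - q_K)q_K - 45q_K.
Follower FOC: 314 - q_R - 2q_K = 0, so q_K(q_R) = (314 - q_R)/2.
The leader anticipates this reaction. Substituting into P = 359 - Q gives P = 202 - (1/2)q_R, so π_R = (202 - (1/2)q_R)q_R - 29q_R.
The leader's first-order condition 173 - q_R = 0 yields q_R = 173.
Then q_K = (314 - 173)/2 = 141/2.

173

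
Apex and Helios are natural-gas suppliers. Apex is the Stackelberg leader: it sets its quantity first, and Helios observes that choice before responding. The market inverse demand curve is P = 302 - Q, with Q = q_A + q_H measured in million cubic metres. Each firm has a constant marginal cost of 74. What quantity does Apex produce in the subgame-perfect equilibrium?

Solve by backward induction. Given q_A, the follower Helios maximises π_H = (302 - q_A - q_H)q_H - 74q_H.
Follower FOC: 228 - q_A - 2q_H = 0, so q_H(q_A) = (228 - q_A)/2.
Apex substitutes q_H(q_A) into its own profit: π_A = q_A(302 - q_A - (228 - q_A)/2) - 74q_A = (188 - (1/2)q_A)q_A - 74q_A.
Leader FOC: 114 - q_A = 0, so q_A = 114.
Then q_H = (228 - 114)/2 = 57.

114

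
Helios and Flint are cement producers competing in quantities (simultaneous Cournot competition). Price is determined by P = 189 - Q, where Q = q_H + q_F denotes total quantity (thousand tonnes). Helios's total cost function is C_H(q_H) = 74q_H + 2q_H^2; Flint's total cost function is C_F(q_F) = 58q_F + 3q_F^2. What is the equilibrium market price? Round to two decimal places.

Helios's profit: π_H = (189 - Q)q_H - (74q_H + 2q_H²). Setting ∂π_H/∂q_H = 0: 115 - 6q_H - (q_F) = 0.
Flint's profit: π_F = (189 - Q)q_F - (58q_F + 3q_F²). Setting ∂π_F/∂q_F = 0: 131 - 8q_F - (q_H) = 0.
Best responses: q_H = (115 - q_F)/6, q_F = (131 - q_H)/8.
Substituting one into the other gives q_H = 789/47 and q_F = 671/47.
Total output Q = 1460/47, so price P = 189 - 1460/47 = 157.9362.

157.94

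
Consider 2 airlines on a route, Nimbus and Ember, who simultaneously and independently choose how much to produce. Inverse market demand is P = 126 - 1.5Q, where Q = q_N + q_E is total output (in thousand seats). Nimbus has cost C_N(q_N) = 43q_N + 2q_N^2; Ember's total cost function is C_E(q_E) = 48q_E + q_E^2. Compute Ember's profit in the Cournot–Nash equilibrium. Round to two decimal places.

414.11

Nimbus's profit: π_N = (126 - 1.5Q)q_N - (43q_N + 2q_N²). Setting ∂π_N/∂q_N = 0: 83 - 7q_N - (3/2)(q_E) = 0.
Ember's profit: π_E = (126 - 1.5Q)q_E - (48q_E + q_E²). Setting ∂π_E/∂q_E = 0: 78 - 5q_E - (3/2)(q_N) = 0.
So q_N = (83 - (3/2)q_E)/7 and q_E = (78 - (3/2)q_N)/5.
Solving the pair: q_N = 1192/131, q_E = 1686/131.
Price P = 126 - (3/2)·21.9695 = 93.0458.
Ember's profit: 93.0458·(1686/131) - 48·(1686/131) - (1686/131)² = 414.1070.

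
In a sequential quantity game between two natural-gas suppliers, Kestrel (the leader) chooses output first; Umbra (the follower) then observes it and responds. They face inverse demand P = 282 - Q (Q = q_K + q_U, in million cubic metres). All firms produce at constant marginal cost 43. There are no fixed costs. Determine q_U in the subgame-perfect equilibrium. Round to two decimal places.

Solve by backward induction. Given q_K, the follower Umbra maximises π_U = (282 - q_K - q_U)q_U - 43q_U.
Follower FOC: 239 - q_K - 2q_U = 0, so q_U(q_K) = (239 - q_K)/2.
The leader anticipates this reaction. Substituting into P = 282 - Q gives P = 325/2 - (1/2)q_K, so π_K = (325/2 - (1/2)q_K)q_K - 43q_K.
Leader FOC: 239/2 - q_K = 0, so q_K = 239/2.
Then q_U = (239 - 239/2)/2 = 239/4.

59.75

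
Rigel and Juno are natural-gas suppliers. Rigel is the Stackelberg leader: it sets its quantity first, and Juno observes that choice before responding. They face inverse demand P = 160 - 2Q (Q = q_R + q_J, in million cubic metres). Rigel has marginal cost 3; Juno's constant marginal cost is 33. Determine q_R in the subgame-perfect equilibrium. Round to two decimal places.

The follower Juno best-responds to any q_R: π_J = (160 - 2Q)q_J - 33q_J.
Setting the follower's marginal profit to zero, 127 - 2q_R - 4q_J = 0, i.e. q_J = (127 - 2q_R)/4.
Rigel substitutes q_J(q_R) into its own profit: π_R = q_R(160 - 2q_R - (127 - 2q_R)/2) - 3q_R = (193/2 - q_R)q_R - 3q_R.
Leader FOC: 187/2 - 2q_R = 0, so q_R = 187/4.
Then q_J = (127 - 2·(187/4))/4 = 67/8.

46.75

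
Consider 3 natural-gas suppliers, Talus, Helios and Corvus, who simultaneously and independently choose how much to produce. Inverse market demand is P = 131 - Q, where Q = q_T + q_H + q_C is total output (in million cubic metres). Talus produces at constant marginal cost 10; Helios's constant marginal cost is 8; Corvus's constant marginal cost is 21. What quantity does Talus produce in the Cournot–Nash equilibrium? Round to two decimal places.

Talus's profit: π_T = (131 - Q)q_T - (10q_T). Setting ∂π_T/∂q_T = 0: 121 - 2q_T - (q_H + q_C) = 0.
Helios's first-order condition: 123 - 2q_H - (q_T + q_C) = 0.
Corvus's profit: π_C = (131 - Q)q_C - (21q_C). Setting ∂π_C/∂q_C = 0: 110 - 2q_C - (q_T + q_H) = 0.
Summing all 3 equations gives 354 − 4Q = 0, hence Q = 177/2.
Back-substituting: q_T = (121 − 177/2) = 65/2, q_H = (123 − 177/2) = 69/2, q_C = (110 − 177/2) = 43/2.

32.50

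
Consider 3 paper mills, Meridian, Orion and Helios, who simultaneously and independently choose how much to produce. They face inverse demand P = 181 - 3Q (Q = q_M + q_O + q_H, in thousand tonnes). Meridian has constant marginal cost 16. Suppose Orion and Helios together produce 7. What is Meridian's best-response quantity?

24

With rivals' combined output fixed at 7, Meridian's profit is π_M = (181 - 3·7 - 3q_M)q_M - (16q_M) = (160 - 3q_M)q_M - (16q_M).
∂π_M/∂q_M = 144 - 6q_M = 0, so q_M = 24.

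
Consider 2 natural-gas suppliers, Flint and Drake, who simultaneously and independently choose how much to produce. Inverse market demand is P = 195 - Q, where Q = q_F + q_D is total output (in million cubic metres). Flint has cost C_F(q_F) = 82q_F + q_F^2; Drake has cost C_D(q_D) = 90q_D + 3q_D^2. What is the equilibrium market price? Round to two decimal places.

Flint's profit: π_F = (195 - Q)q_F - (82q_F + q_F²). Setting ∂π_F/∂q_F = 0: 113 - 4q_F - (q_D) = 0.
Drake's first-order condition: 105 - 8q_D - (q_F) = 0.
So q_F = (113 - q_D)/4 and q_D = (105 - q_F)/8.
Solving the pair: q_F = 799/31, q_D = 307/31.
Total output Q = 1106/31, so price P = 195 - 1106/31 = 159.3226.

159.32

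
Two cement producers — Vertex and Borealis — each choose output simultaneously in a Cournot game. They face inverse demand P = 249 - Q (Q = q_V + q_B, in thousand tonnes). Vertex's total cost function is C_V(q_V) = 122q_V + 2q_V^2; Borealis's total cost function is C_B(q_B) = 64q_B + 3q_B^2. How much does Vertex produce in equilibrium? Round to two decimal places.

Vertex's profit: π_V = (249 - Q)q_V - (122q_V + 2q_V²). Setting ∂π_V/∂q_V = 0: 127 - 6q_V - (q_B) = 0.
Borealis's first-order condition: 185 - 8q_B - (q_V) = 0.
So q_V = (127 - q_B)/6 and q_B = (185 - q_V)/8.
Substituting one into the other gives q_V = 831/47 and q_B = 983/47.

17.68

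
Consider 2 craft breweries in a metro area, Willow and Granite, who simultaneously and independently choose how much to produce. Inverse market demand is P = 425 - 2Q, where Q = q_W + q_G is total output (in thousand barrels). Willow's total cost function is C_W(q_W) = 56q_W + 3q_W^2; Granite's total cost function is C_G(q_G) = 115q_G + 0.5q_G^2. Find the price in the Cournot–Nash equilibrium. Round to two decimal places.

Willow's profit: π_W = (425 - 2Q)q_W - (56q_W + 3q_W²). Setting ∂π_W/∂q_W = 0: 369 - 10q_W - 2(q_G) = 0.
Granite's first-order condition: 310 - 5q_G - 2(q_W) = 0.
Rearranging gives the reaction functions q_W = (369 - 2q_G)/10 and q_G = (310 - 2q_W)/5.
Substituting one into the other gives q_W = 1225/46 and q_G = 1181/23.
Total output Q = 77.9783, so price P = 425 - 2·77.9783 = 269.0435.

269.04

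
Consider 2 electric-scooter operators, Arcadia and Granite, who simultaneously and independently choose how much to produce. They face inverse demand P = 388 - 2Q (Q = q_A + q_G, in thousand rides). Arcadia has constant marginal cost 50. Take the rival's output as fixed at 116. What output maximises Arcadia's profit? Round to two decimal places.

26.50

With the rival's output fixed at 116, Arcadia's profit is π_A = (388 - 2·116 - 2q_A)q_A - (50q_A) = (156 - 2q_A)q_A - (50q_A).
∂π_A/∂q_A = 106 - 4q_A = 0, so q_A = 53/2.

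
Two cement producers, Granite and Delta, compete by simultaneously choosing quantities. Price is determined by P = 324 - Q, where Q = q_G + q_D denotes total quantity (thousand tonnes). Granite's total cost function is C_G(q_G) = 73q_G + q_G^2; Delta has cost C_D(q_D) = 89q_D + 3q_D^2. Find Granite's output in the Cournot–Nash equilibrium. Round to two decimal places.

Granite's profit: π_G = (324 - Q)q_G - (73q_G + q_G²). Setting ∂π_G/∂q_G = 0: 251 - 4q_G - (q_D) = 0.
Delta's profit: π_D = (324 - Q)q_D - (89q_D + 3q_D²). Setting ∂π_D/∂q_D = 0: 235 - 8q_D - (q_G) = 0.
Best responses: q_G = (251 - q_D)/4, q_D = (235 - q_G)/8.
Solving the pair: q_G = 1773/31, q_D = 689/31.

57.19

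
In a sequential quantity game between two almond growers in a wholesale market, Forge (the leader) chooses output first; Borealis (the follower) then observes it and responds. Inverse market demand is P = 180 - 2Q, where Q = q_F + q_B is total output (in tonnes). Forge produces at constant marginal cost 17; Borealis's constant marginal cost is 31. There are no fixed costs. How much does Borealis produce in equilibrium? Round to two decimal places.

15.13

Solve by backward induction. Given q_F, the follower Borealis maximises π_B = (180 - 2q_F - 2q_B)q_B - 31q_B.
Setting the follower's marginal profit to zero, 149 - 2q_F - 4q_B = 0, i.e. q_B = (149 - 2q_F)/4.
The leader anticipates this reaction. Substituting into P = 180 - 2Q gives P = 211/2 - q_F, so π_F = (211/2 - q_F)q_F - 17q_F.
Maximising: ∂π_F/∂q_F = 177/2 - 2q_F = 0, giving q_F = 177/4.
Then q_B = (149 - 2·(177/4))/4 = 121/8.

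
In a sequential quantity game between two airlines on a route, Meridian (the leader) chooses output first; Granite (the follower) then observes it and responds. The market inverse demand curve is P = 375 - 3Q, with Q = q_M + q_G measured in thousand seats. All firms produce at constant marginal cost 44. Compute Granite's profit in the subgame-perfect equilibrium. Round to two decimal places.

2282.52

The follower Granite best-responds to any q_M: π_G = (375 - 3Q)q_G - 44q_G.
Setting the follower's marginal profit to zero, 331 - 3q_M - 6q_G = 0, i.e. q_G = (331 - 3q_M)/6.
The leader anticipates this reaction. Substituting into P = 375 - 3Q gives P = 419/2 - (3/2)q_M, so π_M = (419/2 - (3/2)q_M)q_M - 44q_M.
Maximising: ∂π_M/∂q_M = 331/2 - 3q_M = 0, giving q_M = 331/6.
Then q_G = (331 - 3·(331/6))/6 = 331/12.
Price P = 375 - 3·(331/4) = 507/4.
Granite's profit: (507/4 - 44)·(331/12) = 2282.5208.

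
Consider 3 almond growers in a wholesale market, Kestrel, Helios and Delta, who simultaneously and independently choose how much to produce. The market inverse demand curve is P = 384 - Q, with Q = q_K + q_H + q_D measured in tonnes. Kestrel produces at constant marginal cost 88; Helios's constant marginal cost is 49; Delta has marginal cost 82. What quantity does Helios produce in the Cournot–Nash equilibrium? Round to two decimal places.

101.75

Kestrel's profit: π_K = (384 - Q)q_K - (88q_K). Setting ∂π_K/∂q_K = 0: 296 - 2q_K - (q_H + q_D) = 0.
Helios's profit: π_H = (384 - Q)q_H - (49q_H). Setting ∂π_H/∂q_H = 0: 335 - 2q_H - (q_K + q_D) = 0.
Delta's first-order condition: 302 - 2q_D - (q_K + q_H) = 0.
Summing all 3 equations gives 933 − 4Q = 0, hence Q = 933/4.
Back-substituting: q_K = (296 − 933/4) = 251/4, q_H = (335 − 933/4) = 407/4, q_D = (302 − 933/4) = 275/4.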